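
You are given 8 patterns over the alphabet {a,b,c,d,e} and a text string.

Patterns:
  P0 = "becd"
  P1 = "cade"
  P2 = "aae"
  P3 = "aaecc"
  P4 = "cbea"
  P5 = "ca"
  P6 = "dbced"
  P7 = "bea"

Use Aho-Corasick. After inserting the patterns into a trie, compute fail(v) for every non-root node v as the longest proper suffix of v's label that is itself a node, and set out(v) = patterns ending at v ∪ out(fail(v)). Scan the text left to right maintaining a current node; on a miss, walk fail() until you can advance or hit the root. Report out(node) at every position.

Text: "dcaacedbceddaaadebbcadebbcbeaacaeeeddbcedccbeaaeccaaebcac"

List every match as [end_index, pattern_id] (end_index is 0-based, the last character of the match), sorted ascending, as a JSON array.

Build:
Trie nodes:
  0='ε' goto a→9 b→1 c→5 d→17
  1='b' goto e→2
  2='be' goto a→22 c→3
  3='bec' goto d→4
  4='becd' goto ·  [P0 ends]
  5='c' goto a→6 b→14
  6='ca' goto d→7  [P5 ends]
  7='cad' goto e→8
  8='cade' goto ·  [P1 ends]
  9='a' goto a→10
  10='aa' goto e→11
  11='aae' goto c→12  [P2 ends]
  12='aaec' goto c→13
  13='aaecc' goto ·  [P3 ends]
  14='cb' goto e→15
  15='cbe' goto a→16
  16='cbea' goto ·  [P4 ends]
  17='d' goto b→18
  18='db' goto c→19
  19='dbc' goto e→20
  20='dbce' goto d→21
  21='dbced' goto ·  [P6 ends]
  22='bea' goto ·  [P7 ends]

BFS fail/out derivation:
  n1('b'): parent n0 fail=0; on 'b' 0 → fail=0;  out ∅∪∅=∅
  n5('c'): parent n0 fail=0; on 'c' 0 → fail=0;  out ∅∪∅=∅
  n9('a'): parent n0 fail=0; on 'a' 0 → fail=0;  out ∅∪∅=∅
  n17('d'): parent n0 fail=0; on 'd' 0 → fail=0;  out ∅∪∅=∅
  n2('be'): parent n1 fail=0; on 'e' 0 → fail=0;  out ∅∪∅=∅
  n6('ca'): parent n5 fail=0; on 'a' 0 → fail=9;  out {5}∪∅={5}
  n10('aa'): parent n9 fail=0; on 'a' 0 → fail=9;  out ∅∪∅=∅
  n14('cb'): parent n5 fail=0; on 'b' 0 → fail=1;  out ∅∪∅=∅
  n18('db'): parent n17 fail=0; on 'b' 0 → fail=1;  out ∅∪∅=∅
  n3('bec'): parent n2 fail=0; on 'c' 0 → fail=5;  out ∅∪∅=∅
  n7('cad'): parent n6 fail=9; on 'd' 9→0 → fail=17;  out ∅∪∅=∅
  n11('aae'): parent n10 fail=9; on 'e' 9→0 → fail=0;  out {2}∪∅={2}
  n15('cbe'): parent n14 fail=1; on 'e' 1 → fail=2;  out ∅∪∅=∅
  n19('dbc'): parent n18 fail=1; on 'c' 1→0 → fail=5;  out ∅∪∅=∅
  n22('bea'): parent n2 fail=0; on 'a' 0 → fail=9;  out {7}∪∅={7}
  n4('becd'): parent n3 fail=5; on 'd' 5→0 → fail=17;  out {0}∪∅={0}
  n8('cade'): parent n7 fail=17; on 'e' 17→0 → fail=0;  out {1}∪∅={1}
  n12('aaec'): parent n11 fail=0; on 'c' 0 → fail=5;  out ∅∪∅=∅
  n16('cbea'): parent n15 fail=2; on 'a' 2 → fail=22;  out {4}∪{7}={4,7}
  n20('dbce'): parent n19 fail=5; on 'e' 5→0 → fail=0;  out ∅∪∅=∅
  n13('aaecc'): parent n12 fail=5; on 'c' 5→0 → fail=5;  out {3}∪∅={3}
  n21('dbced'): parent n20 fail=0; on 'd' 0 → fail=17;  out {6}∪∅={6}

Scan:
[0] read 'd'  n0⇒n17
[1] read 'c'  n17⇒n5 ·f
[2] read 'a'  n5⇒n6  emit P5@[1:2]
[3] read 'a'  n6⇒n10 ·f
[4] read 'c'  n10⇒n5 ·f
[5] read 'e'  n5⇒n0 ·f
[6] read 'd'  n0⇒n17
[7] read 'b'  n17⇒n18
[8] read 'c'  n18⇒n19
[9] read 'e'  n19⇒n20
[10] read 'd'  n20⇒n21  emit P6@[6:10]
[11] read 'd'  n21⇒n17 ·f
[12] read 'a'  n17⇒n9 ·f
[13] read 'a'  n9⇒n10
[14] read 'a'  n10⇒n10 ·f
[15] read 'd'  n10⇒n17 ·f
[16] read 'e'  n17⇒n0 ·f
[17] read 'b'  n0⇒n1
[18] read 'b'  n1⇒n1 ·f
[19] read 'c'  n1⇒n5 ·f
[20] read 'a'  n5⇒n6  emit P5@[19:20]
[21] read 'd'  n6⇒n7
[22] read 'e'  n7⇒n8  emit P1@[19:22]
[23] read 'b'  n8⇒n1 ·f
[24] read 'b'  n1⇒n1 ·f
[25] read 'c'  n1⇒n5 ·f
[26] read 'b'  n5⇒n14
[27] read 'e'  n14⇒n15
[28] read 'a'  n15⇒n16  emit P4@[25:28],P7@[26:28]
[29] read 'a'  n16⇒n10 ·f
[30] read 'c'  n10⇒n5 ·f
[31] read 'a'  n5⇒n6  emit P5@[30:31]
[32] read 'e'  n6⇒n0 ·f
[33] read 'e'  n0⇒n0
[34] read 'e'  n0⇒n0
[35] read 'd'  n0⇒n17
[36] read 'd'  n17⇒n17 ·f
[37] read 'b'  n17⇒n18
[38] read 'c'  n18⇒n19
[39] read 'e'  n19⇒n20
[40] read 'd'  n20⇒n21  emit P6@[36:40]
[41] read 'c'  n21⇒n5 ·f
[42] read 'c'  n5⇒n5 ·f
[43] read 'b'  n5⇒n14
[44] read 'e'  n14⇒n15
[45] read 'a'  n15⇒n16  emit P4@[42:45],P7@[43:45]
[46] read 'a'  n16⇒n10 ·f
[47] read 'e'  n10⇒n11  emit P2@[45:47]
[48] read 'c'  n11⇒n12
[49] read 'c'  n12⇒n13  emit P3@[45:49]
[50] read 'a'  n13⇒n6 ·f  emit P5@[49:50]
[51] read 'a'  n6⇒n10 ·f
[52] read 'e'  n10⇒n11  emit P2@[50:52]
[53] read 'b'  n11⇒n1 ·f
[54] read 'c'  n1⇒n5 ·f
[55] read 'a'  n5⇒n6  emit P5@[54:55]
[56] read 'c'  n6⇒n5 ·f

Matches: [[2,5],[10,6],[20,5],[22,1],[28,4],[28,7],[31,5],[40,6],[45,4],[45,7],[47,2],[49,3],[50,5],[52,2],[55,5]]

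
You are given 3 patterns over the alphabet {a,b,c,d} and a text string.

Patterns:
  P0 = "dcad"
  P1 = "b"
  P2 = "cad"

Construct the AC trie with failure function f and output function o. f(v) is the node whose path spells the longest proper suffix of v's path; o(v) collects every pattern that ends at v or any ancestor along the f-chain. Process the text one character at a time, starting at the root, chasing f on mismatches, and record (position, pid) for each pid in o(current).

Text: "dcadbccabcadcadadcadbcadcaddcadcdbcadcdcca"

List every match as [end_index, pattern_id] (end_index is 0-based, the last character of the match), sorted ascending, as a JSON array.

Build automaton:
Trie nodes:
  0='ε' goto b→5 c→6 d→1
  1='d' goto c→2
  2='dc' goto a→3
  3='dca' goto d→4
  4='dcad' goto ·  [P0 ends]
  5='b' goto ·  [P1 ends]
  6='c' goto a→7
  7='ca' goto d→8
  8='cad' goto ·  [P2 ends]

Failure links (BFS by depth):
  n1('d'): parent n0 fail=0; on 'd' 0 → fail=0;  out ∅∪∅=∅
  n5('b'): parent n0 fail=0; on 'b' 0 → fail=0;  out {1}∪∅={1}
  n6('c'): parent n0 fail=0; on 'c' 0 → fail=0;  out ∅∪∅=∅
  n2('dc'): parent n1 fail=0; on 'c' 0 → fail=6;  out ∅∪∅=∅
  n7('ca'): parent n6 fail=0; on 'a' 0 → fail=0;  out ∅∪∅=∅
  n3('dca'): parent n2 fail=6; on 'a' 6 → fail=7;  out ∅∪∅=∅
  n8('cad'): parent n7 fail=0; on 'd' 0 → fail=1;  out {2}∪∅={2}
  n4('dcad'): parent n3 fail=7; on 'd' 7 → fail=8;  out {0}∪{2}={0,2}

Text stream:
pos 0 'd': at 1
pos 1 'c': at 2
pos 2 'a': at 3
pos 3 'd': at 4  emit P0@[0:3],P2@[1:3]
pos 4 'b': at 5 (fail-walked)  emit P1@[4:4]
pos 5 'c': at 6 (fail-walked)
pos 6 'c': at 6 (fail-walked)
pos 7 'a': at 7
pos 8 'b': at 5 (fail-walked)  emit P1@[8:8]
pos 9 'c': at 6 (fail-walked)
pos 10 'a': at 7
pos 11 'd': at 8  emit P2@[9:11]
pos 12 'c': at 2 (fail-walked)
pos 13 'a': at 3
pos 14 'd': at 4  emit P0@[11:14],P2@[12:14]
pos 15 'a': at 0 (fail-walked)
pos 16 'd': at 1
pos 17 'c': at 2
pos 18 'a': at 3
pos 19 'd': at 4  emit P0@[16:19],P2@[17:19]
pos 20 'b': at 5 (fail-walked)  emit P1@[20:20]
pos 21 'c': at 6 (fail-walked)
pos 22 'a': at 7
pos 23 'd': at 8  emit P2@[21:23]
pos 24 'c': at 2 (fail-walked)
pos 25 'a': at 3
pos 26 'd': at 4  emit P0@[23:26],P2@[24:26]
pos 27 'd': at 1 (fail-walked)
pos 28 'c': at 2
pos 29 'a': at 3
pos 30 'd': at 4  emit P0@[27:30],P2@[28:30]
pos 31 'c': at 2 (fail-walked)
pos 32 'd': at 1 (fail-walked)
pos 33 'b': at 5 (fail-walked)  emit P1@[33:33]
pos 34 'c': at 6 (fail-walked)
pos 35 'a': at 7
pos 36 'd': at 8  emit P2@[34:36]
pos 37 'c': at 2 (fail-walked)
pos 38 'd': at 1 (fail-walked)
pos 39 'c': at 2
pos 40 'c': at 6 (fail-walked)
pos 41 'a': at 7

All matches (sorted): [[3,0],[3,2],[4,1],[8,1],[11,2],[14,0],[14,2],[19,0],[19,2],[20,1],[23,2],[26,0],[26,2],[30,0],[30,2],[33,1],[36,2]]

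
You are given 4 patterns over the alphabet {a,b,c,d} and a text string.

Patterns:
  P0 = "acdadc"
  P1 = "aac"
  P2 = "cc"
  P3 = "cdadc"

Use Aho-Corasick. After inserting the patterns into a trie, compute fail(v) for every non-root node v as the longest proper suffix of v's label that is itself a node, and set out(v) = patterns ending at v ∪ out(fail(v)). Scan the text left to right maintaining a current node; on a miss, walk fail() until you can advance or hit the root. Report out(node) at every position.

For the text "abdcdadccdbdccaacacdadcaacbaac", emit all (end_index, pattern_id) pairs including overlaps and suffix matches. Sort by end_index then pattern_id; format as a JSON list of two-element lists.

Construct AC machine:
Trie (insert patterns):
  0='ε' goto a→1 c→9
  1='a' goto a→7 c→2
  2='ac' goto d→3
  3='acd' goto a→4
  4='acda' goto d→5
  5='acdad' goto c→6
  6='acdadc' goto ·  [P0 ends]
  7='aa' goto c→8
  8='aac' goto ·  [P1 ends]
  9='c' goto c→10 d→11
  10='cc' goto ·  [P2 ends]
  11='cd' goto a→12
  12='cda' goto d→13
  13='cdad' goto c→14
  14='cdadc' goto ·  [P3 ends]

BFS fail/out derivation:
  fail(1) 'a': from fail(0)=0 chase 'a': 0 ⇒ 0;  out=∅∪out(0)=∅
  fail(9) 'c': from fail(0)=0 chase 'c': 0 ⇒ 0;  out=∅∪out(0)=∅
  fail(2) 'ac': from fail(1)=0 chase 'c': 0 ⇒ 9;  out=∅∪out(9)=∅
  fail(7) 'aa': from fail(1)=0 chase 'a': 0 ⇒ 1;  out=∅∪out(1)=∅
  fail(10) 'cc': from fail(9)=0 chase 'c': 0 ⇒ 9;  out={2}∪out(9)={2}
  fail(11) 'cd': from fail(9)=0 chase 'd': 0 ⇒ 0;  out=∅∪out(0)=∅
  fail(3) 'acd': from fail(2)=9 chase 'd': 9 ⇒ 11;  out=∅∪out(11)=∅
  fail(8) 'aac': from fail(7)=1 chase 'c': 1 ⇒ 2;  out={1}∪out(2)={1}
  fail(12) 'cda': from fail(11)=0 chase 'a': 0 ⇒ 1;  out=∅∪out(1)=∅
  fail(4) 'acda': from fail(3)=11 chase 'a': 11 ⇒ 12;  out=∅∪out(12)=∅
  fail(13) 'cdad': from fail(12)=1 chase 'd': 1→0 ⇒ 0;  out=∅∪out(0)=∅
  fail(5) 'acdad': from fail(4)=12 chase 'd': 12 ⇒ 13;  out=∅∪out(13)=∅
  fail(14) 'cdadc': from fail(13)=0 chase 'c': 0 ⇒ 9;  out={3}∪out(9)={3}
  fail(6) 'acdadc': from fail(5)=13 chase 'c': 13 ⇒ 14;  out={0}∪out(14)={0,3}

Run:
pos 0 'a': at 1
pos 1 'b': at 0 (fail-walked)
pos 2 'd': at 0
pos 3 'c': at 9
pos 4 'd': at 11
pos 5 'a': at 12
pos 6 'd': at 13
pos 7 'c': at 14  → match P3@[3:7]
pos 8 'c': at 10 (fail-walked)  → match P2@[7:8]
pos 9 'd': at 11 (fail-walked)
pos 10 'b': at 0 (fail-walked)
pos 11 'd': at 0
pos 12 'c': at 9
pos 13 'c': at 10  → match P2@[12:13]
pos 14 'a': at 1 (fail-walked)
pos 15 'a': at 7
pos 16 'c': at 8  → match P1@[14:16]
pos 17 'a': at 1 (fail-walked)
pos 18 'c': at 2
pos 19 'd': at 3
pos 20 'a': at 4
pos 21 'd': at 5
pos 22 'c': at 6  → match P0@[17:22],P3@[18:22]
pos 23 'a': at 1 (fail-walked)
pos 24 'a': at 7
pos 25 'c': at 8  → match P1@[23:25]
pos 26 'b': at 0 (fail-walked)
pos 27 'a': at 1
pos 28 'a': at 7
pos 29 'c': at 8  → match P1@[27:29]

All matches (sorted): [[7,3],[8,2],[13,2],[16,1],[22,0],[22,3],[25,1],[29,1]]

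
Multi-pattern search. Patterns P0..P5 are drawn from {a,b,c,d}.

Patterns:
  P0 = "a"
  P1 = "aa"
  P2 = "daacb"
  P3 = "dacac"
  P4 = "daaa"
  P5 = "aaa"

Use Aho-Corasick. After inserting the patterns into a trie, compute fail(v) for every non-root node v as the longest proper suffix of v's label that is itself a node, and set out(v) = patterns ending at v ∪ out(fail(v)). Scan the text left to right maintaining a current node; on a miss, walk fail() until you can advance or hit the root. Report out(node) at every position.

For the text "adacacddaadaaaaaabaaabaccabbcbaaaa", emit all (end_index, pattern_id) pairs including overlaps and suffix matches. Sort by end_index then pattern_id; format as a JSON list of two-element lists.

Build automaton:
Trie nodes:
  0='ε' goto a→1 d→3
  1='a' goto a→2  [P0 ends]
  2='aa' goto a→12  [P1 ends]
  3='d' goto a→4
  4='da' goto a→5 c→8
  5='daa' goto a→11 c→6
  6='daac' goto b→7
  7='daacb' goto ·  [P2 ends]
  8='dac' goto a→9
  9='daca' goto c→10
  10='dacac' goto ·  [P3 ends]
  11='daaa' goto ·  [P4 ends]
  12='aaa' goto ·  [P5 ends]

BFS fail/out derivation:
  fail(1) 'a': from fail(0)=0 chase 'a': 0 ⇒ 0;  out={0}∪out(0)={0}
  fail(3) 'd': from fail(0)=0 chase 'd': 0 ⇒ 0;  out=∅∪out(0)=∅
  fail(2) 'aa': from fail(1)=0 chase 'a': 0 ⇒ 1;  out={1}∪out(1)={0,1}
  fail(4) 'da': from fail(3)=0 chase 'a': 0 ⇒ 1;  out=∅∪out(1)={0}
  fail(5) 'daa': from fail(4)=1 chase 'a': 1 ⇒ 2;  out=∅∪out(2)={0,1}
  fail(8) 'dac': from fail(4)=1 chase 'c': 1→0 ⇒ 0;  out=∅∪out(0)=∅
  fail(12) 'aaa': from fail(2)=1 chase 'a': 1 ⇒ 2;  out={5}∪out(2)={0,1,5}
  fail(6) 'daac': from fail(5)=2 chase 'c': 2→1→0 ⇒ 0;  out=∅∪out(0)=∅
  fail(9) 'daca': from fail(8)=0 chase 'a': 0 ⇒ 1;  out=∅∪out(1)={0}
  fail(11) 'daaa': from fail(5)=2 chase 'a': 2 ⇒ 12;  out={4}∪out(12)={0,1,4,5}
  fail(7) 'daacb': from fail(6)=0 chase 'b': 0 ⇒ 0;  out={2}∪out(0)={2}
  fail(10) 'dacac': from fail(9)=1 chase 'c': 1→0 ⇒ 0;  out={3}∪out(0)={3}

Run:
i=0 'a': node 0→1  emit P0@[0:0]
i=1 'd': node 1→3 (via fail)
i=2 'a': node 3→4  emit P0@[2:2]
i=3 'c': node 4→8
i=4 'a': node 8→9  emit P0@[4:4]
i=5 'c': node 9→10  emit P3@[1:5]
i=6 'd': node 10→3 (via fail)
i=7 'd': node 3→3 (via fail)
i=8 'a': node 3→4  emit P0@[8:8]
i=9 'a': node 4→5  emit P0@[9:9],P1@[8:9]
i=10 'd': node 5→3 (via fail)
i=11 'a': node 3→4  emit P0@[11:11]
i=12 'a': node 4→5  emit P0@[12:12],P1@[11:12]
i=13 'a': node 5→11  emit P0@[13:13],P1@[12:13],P4@[10:13],P5@[11:13]
i=14 'a': node 11→12 (via fail)  emit P0@[14:14],P1@[13:14],P5@[12:14]
i=15 'a': node 12→12 (via fail)  emit P0@[15:15],P1@[14:15],P5@[13:15]
i=16 'a': node 12→12 (via fail)  emit P0@[16:16],P1@[15:16],P5@[14:16]
i=17 'b': node 12→0 (via fail)
i=18 'a': node 0→1  emit P0@[18:18]
i=19 'a': node 1→2  emit P0@[19:19],P1@[18:19]
i=20 'a': node 2→12  emit P0@[20:20],P1@[19:20],P5@[18:20]
i=21 'b': node 12→0 (via fail)
i=22 'a': node 0→1  emit P0@[22:22]
i=23 'c': node 1→0 (via fail)
i=24 'c': node 0→0
i=25 'a': node 0→1  emit P0@[25:25]
i=26 'b': node 1→0 (via fail)
i=27 'b': node 0→0
i=28 'c': node 0→0
i=29 'b': node 0→0
i=30 'a': node 0→1  emit P0@[30:30]
i=31 'a': node 1→2  emit P0@[31:31],P1@[30:31]
i=32 'a': node 2→12  emit P0@[32:32],P1@[31:32],P5@[30:32]
i=33 'a': node 12→12 (via fail)  emit P0@[33:33],P1@[32:33],P5@[31:33]

Matches: [[0,0],[2,0],[4,0],[5,3],[8,0],[9,0],[9,1],[11,0],[12,0],[12,1],[13,0],[13,1],[13,4],[13,5],[14,0],[14,1],[14,5],[15,0],[15,1],[15,5],[16,0],[16,1],[16,5],[18,0],[19,0],[19,1],[20,0],[20,1],[20,5],[22,0],[25,0],[30,0],[31,0],[31,1],[32,0],[32,1],[32,5],[33,0],[33,1],[33,5]]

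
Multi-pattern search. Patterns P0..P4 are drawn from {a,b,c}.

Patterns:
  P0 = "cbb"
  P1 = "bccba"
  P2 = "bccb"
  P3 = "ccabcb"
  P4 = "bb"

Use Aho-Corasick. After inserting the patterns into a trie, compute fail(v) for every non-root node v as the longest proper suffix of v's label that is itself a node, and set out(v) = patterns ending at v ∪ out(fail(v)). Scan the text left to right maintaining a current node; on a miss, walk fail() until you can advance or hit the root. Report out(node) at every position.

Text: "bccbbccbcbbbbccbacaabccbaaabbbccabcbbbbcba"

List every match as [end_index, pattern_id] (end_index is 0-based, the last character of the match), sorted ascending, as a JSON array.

Build:
Trie nodes:
  0='ε' goto b→4 c→1
  1='c' goto b→2 c→9
  2='cb' goto b→3
  3='cbb' goto ·  ←P0
  4='b' goto b→14 c→5
  5='bc' goto c→6
  6='bcc' goto b→7
  7='bccb' goto a→8  ←P2
  8='bccba' goto ·  ←P1
  9='cc' goto a→10
  10='cca' goto b→11
  11='ccab' goto c→12
  12='ccabc' goto b→13
  13='ccabcb' goto ·  ←P3
  14='bb' goto ·  ←P4

Failure links (BFS by depth):
  n1('c'): parent n0 fail=0; on 'c' 0 → fail=0;  out ∅∪∅=∅
  n4('b'): parent n0 fail=0; on 'b' 0 → fail=0;  out ∅∪∅=∅
  n2('cb'): parent n1 fail=0; on 'b' 0 → fail=4;  out ∅∪∅=∅
  n5('bc'): parent n4 fail=0; on 'c' 0 → fail=1;  out ∅∪∅=∅
  n9('cc'): parent n1 fail=0; on 'c' 0 → fail=1;  out ∅∪∅=∅
  n14('bb'): parent n4 fail=0; on 'b' 0 → fail=4;  out {4}∪∅={4}
  n3('cbb'): parent n2 fail=4; on 'b' 4 → fail=14;  out {0}∪{4}={0,4}
  n6('bcc'): parent n5 fail=1; on 'c' 1 → fail=9;  out ∅∪∅=∅
  n10('cca'): parent n9 fail=1; on 'a' 1→0 → fail=0;  out ∅∪∅=∅
  n7('bccb'): parent n6 fail=9; on 'b' 9→1 → fail=2;  out {2}∪∅={2}
  n11('ccab'): parent n10 fail=0; on 'b' 0 → fail=4;  out ∅∪∅=∅
  n8('bccba'): parent n7 fail=2; on 'a' 2→4→0 → fail=0;  out {1}∪∅={1}
  n12('ccabc'): parent n11 fail=4; on 'c' 4 → fail=5;  out ∅∪∅=∅
  n13('ccabcb'): parent n12 fail=5; on 'b' 5→1 → fail=2;  out {3}∪∅={3}

Run:
pos 0 'b': at 4
pos 1 'c': at 5
pos 2 'c': at 6
pos 3 'b': at 7  emit P2@[0:3]
pos 4 'b': at 3 (via fail)  emit P0@[2:4],P4@[3:4]
pos 5 'c': at 5 (via fail)
pos 6 'c': at 6
pos 7 'b': at 7  emit P2@[4:7]
pos 8 'c': at 5 (via fail)
pos 9 'b': at 2 (via fail)
pos 10 'b': at 3  emit P0@[8:10],P4@[9:10]
pos 11 'b': at 14 (via fail)  emit P4@[10:11]
pos 12 'b': at 14 (via fail)  emit P4@[11:12]
pos 13 'c': at 5 (via fail)
pos 14 'c': at 6
pos 15 'b': at 7  emit P2@[12:15]
pos 16 'a': at 8  emit P1@[12:16]
pos 17 'c': at 1 (via fail)
pos 18 'a': at 0 (via fail)
pos 19 'a': at 0
pos 20 'b': at 4
pos 21 'c': at 5
pos 22 'c': at 6
pos 23 'b': at 7  emit P2@[20:23]
pos 24 'a': at 8  emit P1@[20:24]
pos 25 'a': at 0 (via fail)
pos 26 'a': at 0
pos 27 'b': at 4
pos 28 'b': at 14  emit P4@[27:28]
pos 29 'b': at 14 (via fail)  emit P4@[28:29]
pos 30 'c': at 5 (via fail)
pos 31 'c': at 6
pos 32 'a': at 10 (via fail)
pos 33 'b': at 11
pos 34 'c': at 12
pos 35 'b': at 13  emit P3@[30:35]
pos 36 'b': at 3 (via fail)  emit P0@[34:36],P4@[35:36]
pos 37 'b': at 14 (via fail)  emit P4@[36:37]
pos 38 'b': at 14 (via fail)  emit P4@[37:38]
pos 39 'c': at 5 (via fail)
pos 40 'b': at 2 (via fail)
pos 41 'a': at 0 (via fail)

Matches: [[3,2],[4,0],[4,4],[7,2],[10,0],[10,4],[11,4],[12,4],[15,2],[16,1],[23,2],[24,1],[28,4],[29,4],[35,3],[36,0],[36,4],[37,4],[38,4]]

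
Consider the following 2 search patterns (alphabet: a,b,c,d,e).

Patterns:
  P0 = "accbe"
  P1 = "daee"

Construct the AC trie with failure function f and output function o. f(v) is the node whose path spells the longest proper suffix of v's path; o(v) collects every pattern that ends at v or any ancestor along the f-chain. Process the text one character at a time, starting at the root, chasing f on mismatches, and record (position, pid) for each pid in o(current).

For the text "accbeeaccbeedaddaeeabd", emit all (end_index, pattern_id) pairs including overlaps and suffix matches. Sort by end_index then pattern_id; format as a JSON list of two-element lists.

Build:
Trie (insert patterns):
  0='ε' goto a→1 d→6
  1='a' goto c→2
  2='ac' goto c→3
  3='acc' goto b→4
  4='accb' goto e→5
  5='accbe' goto ·  ←P0
  6='d' goto a→7
  7='da' goto e→8
  8='dae' goto e→9
  9='daee' goto ·  ←P1

BFS fail/out derivation:
  n1('a'): parent n0 fail=0; on 'a' 0 → fail=0;  out ∅∪∅=∅
  n6('d'): parent n0 fail=0; on 'd' 0 → fail=0;  out ∅∪∅=∅
  n2('ac'): parent n1 fail=0; on 'c' 0 → fail=0;  out ∅∪∅=∅
  n7('da'): parent n6 fail=0; on 'a' 0 → fail=1;  out ∅∪∅=∅
  n3('acc'): parent n2 fail=0; on 'c' 0 → fail=0;  out ∅∪∅=∅
  n8('dae'): parent n7 fail=1; on 'e' 1→0 → fail=0;  out ∅∪∅=∅
  n4('accb'): parent n3 fail=0; on 'b' 0 → fail=0;  out ∅∪∅=∅
  n9('daee'): parent n8 fail=0; on 'e' 0 → fail=0;  out {1}∪∅={1}
  n5('accbe'): parent n4 fail=0; on 'e' 0 → fail=0;  out {0}∪∅={0}

Text stream:
i=0 'a': node 0→1
i=1 'c': node 1→2
i=2 'c': node 2→3
i=3 'b': node 3→4
i=4 'e': node 4→5  ** P0@[0:4]
i=5 'e': node 5→0 (via fail)
i=6 'a': node 0→1
i=7 'c': node 1→2
i=8 'c': node 2→3
i=9 'b': node 3→4
i=10 'e': node 4→5  ** P0@[6:10]
i=11 'e': node 5→0 (via fail)
i=12 'd': node 0→6
i=13 'a': node 6→7
i=14 'd': node 7→6 (via fail)
i=15 'd': node 6→6 (via fail)
i=16 'a': node 6→7
i=17 'e': node 7→8
i=18 'e': node 8→9  ** P1@[15:18]
i=19 'a': node 9→1 (via fail)
i=20 'b': node 1→0 (via fail)
i=21 'd': node 0→6

All matches (sorted): [[4,0],[10,0],[18,1]]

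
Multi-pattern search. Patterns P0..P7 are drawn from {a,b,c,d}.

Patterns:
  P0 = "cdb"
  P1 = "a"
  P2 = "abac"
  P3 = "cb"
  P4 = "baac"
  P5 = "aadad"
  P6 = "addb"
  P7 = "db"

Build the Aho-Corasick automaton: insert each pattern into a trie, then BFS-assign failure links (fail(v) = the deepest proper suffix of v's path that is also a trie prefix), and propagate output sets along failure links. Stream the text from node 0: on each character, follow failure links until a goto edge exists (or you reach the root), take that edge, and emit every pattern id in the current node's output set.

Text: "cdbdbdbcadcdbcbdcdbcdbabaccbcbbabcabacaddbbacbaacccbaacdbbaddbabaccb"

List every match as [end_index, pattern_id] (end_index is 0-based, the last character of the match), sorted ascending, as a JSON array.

Construct AC machine:
Trie (insert patterns):
  0='ε' goto a→4 b→9 c→1 d→20
  1='c' goto b→8 d→2
  2='cd' goto b→3
  3='cdb' goto ·  [P0 ends]
  4='a' goto a→13 b→5 d→17  [P1 ends]
  5='ab' goto a→6
  6='aba' goto c→7
  7='abac' goto ·  [P2 ends]
  8='cb' goto ·  [P3 ends]
  9='b' goto a→10
  10='ba' goto a→11
  11='baa' goto c→12
  12='baac' goto ·  [P4 ends]
  13='aa' goto d→14
  14='aad' goto a→15
  15='aada' goto d→16
  16='aadad' goto ·  [P5 ends]
  17='ad' goto d→18
  18='add' goto b→19
  19='addb' goto ·  [P6 ends]
  20='d' goto b→21
  21='db' goto ·  [P7 ends]

BFS fail/out derivation:
  n1('c'): parent n0 fail=0; on 'c' 0 → fail=0;  out ∅∪∅=∅
  n4('a'): parent n0 fail=0; on 'a' 0 → fail=0;  out {1}∪∅={1}
  n9('b'): parent n0 fail=0; on 'b' 0 → fail=0;  out ∅∪∅=∅
  n20('d'): parent n0 fail=0; on 'd' 0 → fail=0;  out ∅∪∅=∅
  n2('cd'): parent n1 fail=0; on 'd' 0 → fail=20;  out ∅∪∅=∅
  n5('ab'): parent n4 fail=0; on 'b' 0 → fail=9;  out ∅∪∅=∅
  n8('cb'): parent n1 fail=0; on 'b' 0 → fail=9;  out {3}∪∅={3}
  n10('ba'): parent n9 fail=0; on 'a' 0 → fail=4;  out ∅∪{1}={1}
  n13('aa'): parent n4 fail=0; on 'a' 0 → fail=4;  out ∅∪{1}={1}
  n17('ad'): parent n4 fail=0; on 'd' 0 → fail=20;  out ∅∪∅=∅
  n21('db'): parent n20 fail=0; on 'b' 0 → fail=9;  out {7}∪∅={7}
  n3('cdb'): parent n2 fail=20; on 'b' 20 → fail=21;  out {0}∪{7}={0,7}
  n6('aba'): parent n5 fail=9; on 'a' 9 → fail=10;  out ∅∪{1}={1}
  n11('baa'): parent n10 fail=4; on 'a' 4 → fail=13;  out ∅∪{1}={1}
  n14('aad'): parent n13 fail=4; on 'd' 4 → fail=17;  out ∅∪∅=∅
  n18('add'): parent n17 fail=20; on 'd' 20→0 → fail=20;  out ∅∪∅=∅
  n7('abac'): parent n6 fail=10; on 'c' 10→4→0 → fail=1;  out {2}∪∅={2}
  n12('baac'): parent n11 fail=13; on 'c' 13→4→0 → fail=1;  out {4}∪∅={4}
  n15('aada'): parent n14 fail=17; on 'a' 17→20→0 → fail=4;  out ∅∪{1}={1}
  n19('addb'): parent n18 fail=20; on 'b' 20 → fail=21;  out {6}∪{7}={6,7}
  n16('aadad'): parent n15 fail=4; on 'd' 4 → fail=17;  out {5}∪∅={5}

Text stream:
i=0 'c': node 0→1
i=1 'd': node 1→2
i=2 'b': node 2→3  ** P0@[0:2],P7@[1:2]
i=3 'd': node 3→20 (fail-walked)
i=4 'b': node 20→21  ** P7@[3:4]
i=5 'd': node 21→20 (fail-walked)
i=6 'b': node 20→21  ** P7@[5:6]
i=7 'c': node 21→1 (fail-walked)
i=8 'a': node 1→4 (fail-walked)  ** P1@[8:8]
i=9 'd': node 4→17
i=10 'c': node 17→1 (fail-walked)
i=11 'd': node 1→2
i=12 'b': node 2→3  ** P0@[10:12],P7@[11:12]
i=13 'c': node 3→1 (fail-walked)
i=14 'b': node 1→8  ** P3@[13:14]
i=15 'd': node 8→20 (fail-walked)
i=16 'c': node 20→1 (fail-walked)
i=17 'd': node 1→2
i=18 'b': node 2→3  ** P0@[16:18],P7@[17:18]
i=19 'c': node 3→1 (fail-walked)
i=20 'd': node 1→2
i=21 'b': node 2→3  ** P0@[19:21],P7@[20:21]
i=22 'a': node 3→10 (fail-walked)  ** P1@[22:22]
i=23 'b': node 10→5 (fail-walked)
i=24 'a': node 5→6  ** P1@[24:24]
i=25 'c': node 6→7  ** P2@[22:25]
i=26 'c': node 7→1 (fail-walked)
i=27 'b': node 1→8  ** P3@[26:27]
i=28 'c': node 8→1 (fail-walked)
i=29 'b': node 1→8  ** P3@[28:29]
i=30 'b': node 8→9 (fail-walked)
i=31 'a': node 9→10  ** P1@[31:31]
i=32 'b': node 10→5 (fail-walked)
i=33 'c': node 5→1 (fail-walked)
i=34 'a': node 1→4 (fail-walked)  ** P1@[34:34]
i=35 'b': node 4→5
i=36 'a': node 5→6  ** P1@[36:36]
i=37 'c': node 6→7  ** P2@[34:37]
i=38 'a': node 7→4 (fail-walked)  ** P1@[38:38]
i=39 'd': node 4→17
i=40 'd': node 17→18
i=41 'b': node 18→19  ** P6@[38:41],P7@[40:41]
i=42 'b': node 19→9 (fail-walked)
i=43 'a': node 9→10  ** P1@[43:43]
i=44 'c': node 10→1 (fail-walked)
i=45 'b': node 1→8  ** P3@[44:45]
i=46 'a': node 8→10 (fail-walked)  ** P1@[46:46]
i=47 'a': node 10→11  ** P1@[47:47]
i=48 'c': node 11→12  ** P4@[45:48]
i=49 'c': node 12→1 (fail-walked)
i=50 'c': node 1→1 (fail-walked)
i=51 'b': node 1→8  ** P3@[50:51]
i=52 'a': node 8→10 (fail-walked)  ** P1@[52:52]
i=53 'a': node 10→11  ** P1@[53:53]
i=54 'c': node 11→12  ** P4@[51:54]
i=55 'd': node 12→2 (fail-walked)
i=56 'b': node 2→3  ** P0@[54:56],P7@[55:56]
i=57 'b': node 3→9 (fail-walked)
i=58 'a': node 9→10  ** P1@[58:58]
i=59 'd': node 10→17 (fail-walked)
i=60 'd': node 17→18
i=61 'b': node 18→19  ** P6@[58:61],P7@[60:61]
i=62 'a': node 19→10 (fail-walked)  ** P1@[62:62]
i=63 'b': node 10→5 (fail-walked)
i=64 'a': node 5→6  ** P1@[64:64]
i=65 'c': node 6→7  ** P2@[62:65]
i=66 'c': node 7→1 (fail-walked)
i=67 'b': node 1→8  ** P3@[66:67]

Result: [[2,0],[2,7],[4,7],[6,7],[8,1],[12,0],[12,7],[14,3],[18,0],[18,7],[21,0],[21,7],[22,1],[24,1],[25,2],[27,3],[29,3],[31,1],[34,1],[36,1],[37,2],[38,1],[41,6],[41,7],[43,1],[45,3],[46,1],[47,1],[48,4],[51,3],[52,1],[53,1],[54,4],[56,0],[56,7],[58,1],[61,6],[61,7],[62,1],[64,1],[65,2],[67,3]]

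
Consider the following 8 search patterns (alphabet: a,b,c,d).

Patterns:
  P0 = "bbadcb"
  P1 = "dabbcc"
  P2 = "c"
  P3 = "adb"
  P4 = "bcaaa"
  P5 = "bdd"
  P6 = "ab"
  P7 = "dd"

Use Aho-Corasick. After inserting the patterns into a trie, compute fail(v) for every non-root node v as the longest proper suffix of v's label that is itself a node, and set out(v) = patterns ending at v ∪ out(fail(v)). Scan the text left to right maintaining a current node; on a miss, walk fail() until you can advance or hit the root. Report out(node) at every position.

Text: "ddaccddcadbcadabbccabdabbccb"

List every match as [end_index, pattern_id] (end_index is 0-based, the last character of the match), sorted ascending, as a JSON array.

Build automaton:
Trie (insert patterns):
  0='ε' goto a→14 b→1 c→13 d→7
  1='b' goto b→2 c→17 d→21
  2='bb' goto a→3
  3='bba' goto d→4
  4='bbad' goto c→5
  5='bbadc' goto b→6
  6='bbadcb' goto ·  [P0 ends]
  7='d' goto a→8 d→24
  8='da' goto b→9
  9='dab' goto b→10
  10='dabb' goto c→11
  11='dabbc' goto c→12
  12='dabbcc' goto ·  [P1 ends]
  13='c' goto ·  [P2 ends]
  14='a' goto b→23 d→15
  15='ad' goto b→16
  16='adb' goto ·  [P3 ends]
  17='bc' goto a→18
  18='bca' goto a→19
  19='bcaa' goto a→20
  20='bcaaa' goto ·  [P4 ends]
  21='bd' goto d→22
  22='bdd' goto ·  [P5 ends]
  23='ab' goto ·  [P6 ends]
  24='dd' goto ·  [P7 ends]

Failure links (BFS by depth):
  n1('b'): parent n0 fail=0; on 'b' 0 → fail=0;  out ∅∪∅=∅
  n7('d'): parent n0 fail=0; on 'd' 0 → fail=0;  out ∅∪∅=∅
  n13('c'): parent n0 fail=0; on 'c' 0 → fail=0;  out {2}∪∅={2}
  n14('a'): parent n0 fail=0; on 'a' 0 → fail=0;  out ∅∪∅=∅
  n2('bb'): parent n1 fail=0; on 'b' 0 → fail=1;  out ∅∪∅=∅
  n8('da'): parent n7 fail=0; on 'a' 0 → fail=14;  out ∅∪∅=∅
  n15('ad'): parent n14 fail=0; on 'd' 0 → fail=7;  out ∅∪∅=∅
  n17('bc'): parent n1 fail=0; on 'c' 0 → fail=13;  out ∅∪{2}={2}
  n21('bd'): parent n1 fail=0; on 'd' 0 → fail=7;  out ∅∪∅=∅
  n23('ab'): parent n14 fail=0; on 'b' 0 → fail=1;  out {6}∪∅={6}
  n24('dd'): parent n7 fail=0; on 'd' 0 → fail=7;  out {7}∪∅={7}
  n3('bba'): parent n2 fail=1; on 'a' 1→0 → fail=14;  out ∅∪∅=∅
  n9('dab'): parent n8 fail=14; on 'b' 14 → fail=23;  out ∅∪{6}={6}
  n16('adb'): parent n15 fail=7; on 'b' 7→0 → fail=1;  out {3}∪∅={3}
  n18('bca'): parent n17 fail=13; on 'a' 13→0 → fail=14;  out ∅∪∅=∅
  n22('bdd'): parent n21 fail=7; on 'd' 7 → fail=24;  out {5}∪{7}={5,7}
  n4('bbad'): parent n3 fail=14; on 'd' 14 → fail=15;  out ∅∪∅=∅
  n10('dabb'): parent n9 fail=23; on 'b' 23→1 → fail=2;  out ∅∪∅=∅
  n19('bcaa'): parent n18 fail=14; on 'a' 14→0 → fail=14;  out ∅∪∅=∅
  n5('bbadc'): parent n4 fail=15; on 'c' 15→7→0 → fail=13;  out ∅∪{2}={2}
  n11('dabbc'): parent n10 fail=2; on 'c' 2→1 → fail=17;  out ∅∪{2}={2}
  n20('bcaaa'): parent n19 fail=14; on 'a' 14→0 → fail=14;  out {4}∪∅={4}
  n6('bbadcb'): parent n5 fail=13; on 'b' 13→0 → fail=1;  out {0}∪∅={0}
  n12('dabbcc'): parent n11 fail=17; on 'c' 17→13→0 → fail=13;  out {1}∪{2}={1,2}

Text stream:
pos 0 'd': at 7
pos 1 'd': at 24  emit P7@[0:1]
pos 2 'a': at 8 (via fail)
pos 3 'c': at 13 (via fail)  emit P2@[3:3]
pos 4 'c': at 13 (via fail)  emit P2@[4:4]
pos 5 'd': at 7 (via fail)
pos 6 'd': at 24  emit P7@[5:6]
pos 7 'c': at 13 (via fail)  emit P2@[7:7]
pos 8 'a': at 14 (via fail)
pos 9 'd': at 15
pos 10 'b': at 16  emit P3@[8:10]
pos 11 'c': at 17 (via fail)  emit P2@[11:11]
pos 12 'a': at 18
pos 13 'd': at 15 (via fail)
pos 14 'a': at 8 (via fail)
pos 15 'b': at 9  emit P6@[14:15]
pos 16 'b': at 10
pos 17 'c': at 11  emit P2@[17:17]
pos 18 'c': at 12  emit P1@[13:18],P2@[18:18]
pos 19 'a': at 14 (via fail)
pos 20 'b': at 23  emit P6@[19:20]
pos 21 'd': at 21 (via fail)
pos 22 'a': at 8 (via fail)
pos 23 'b': at 9  emit P6@[22:23]
pos 24 'b': at 10
pos 25 'c': at 11  emit P2@[25:25]
pos 26 'c': at 12  emit P1@[21:26],P2@[26:26]
pos 27 'b': at 1 (via fail)

All matches (sorted): [[1,7],[3,2],[4,2],[6,7],[7,2],[10,3],[11,2],[15,6],[17,2],[18,1],[18,2],[20,6],[23,6],[25,2],[26,1],[26,2]]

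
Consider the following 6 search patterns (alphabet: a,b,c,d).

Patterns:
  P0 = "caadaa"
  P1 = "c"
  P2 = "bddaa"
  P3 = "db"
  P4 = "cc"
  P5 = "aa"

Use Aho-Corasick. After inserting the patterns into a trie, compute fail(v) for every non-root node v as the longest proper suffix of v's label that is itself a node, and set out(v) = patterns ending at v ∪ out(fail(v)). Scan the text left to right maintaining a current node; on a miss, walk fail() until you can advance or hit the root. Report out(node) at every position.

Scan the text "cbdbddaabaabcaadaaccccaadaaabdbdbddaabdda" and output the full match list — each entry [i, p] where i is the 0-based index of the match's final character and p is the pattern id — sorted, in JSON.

Construct AC machine:
Trie (insert patterns):
  0='ε' goto a→15 b→7 c→1 d→12
  1='c' goto a→2 c→14  ←P1
  2='ca' goto a→3
  3='caa' goto d→4
  4='caad' goto a→5
  5='caada' goto a→6
  6='caadaa' goto ·  ←P0
  7='b' goto d→8
  8='bd' goto d→9
  9='bdd' goto a→10
  10='bdda' goto a→11
  11='bddaa' goto ·  ←P2
  12='d' goto b→13
  13='db' goto ·  ←P3
  14='cc' goto ·  ←P4
  15='a' goto a→16
  16='aa' goto ·  ←P5

Failure links (BFS by depth):
  fail(1) 'c': from fail(0)=0 chase 'c': 0 ⇒ 0;  out={1}∪out(0)={1}
  fail(7) 'b': from fail(0)=0 chase 'b': 0 ⇒ 0;  out=∅∪out(0)=∅
  fail(12) 'd': from fail(0)=0 chase 'd': 0 ⇒ 0;  out=∅∪out(0)=∅
  fail(15) 'a': from fail(0)=0 chase 'a': 0 ⇒ 0;  out=∅∪out(0)=∅
  fail(2) 'ca': from fail(1)=0 chase 'a': 0 ⇒ 15;  out=∅∪out(15)=∅
  fail(8) 'bd': from fail(7)=0 chase 'd': 0 ⇒ 12;  out=∅∪out(12)=∅
  fail(13) 'db': from fail(12)=0 chase 'b': 0 ⇒ 7;  out={3}∪out(7)={3}
  fail(14) 'cc': from fail(1)=0 chase 'c': 0 ⇒ 1;  out={4}∪out(1)={1,4}
  fail(16) 'aa': from fail(15)=0 chase 'a': 0 ⇒ 15;  out={5}∪out(15)={5}
  fail(3) 'caa': from fail(2)=15 chase 'a': 15 ⇒ 16;  out=∅∪out(16)={5}
  fail(9) 'bdd': from fail(8)=12 chase 'd': 12→0 ⇒ 12;  out=∅∪out(12)=∅
  fail(4) 'caad': from fail(3)=16 chase 'd': 16→15→0 ⇒ 12;  out=∅∪out(12)=∅
  fail(10) 'bdda': from fail(9)=12 chase 'a': 12→0 ⇒ 15;  out=∅∪out(15)=∅
  fail(5) 'caada': from fail(4)=12 chase 'a': 12→0 ⇒ 15;  out=∅∪out(15)=∅
  fail(11) 'bddaa': from fail(10)=15 chase 'a': 15 ⇒ 16;  out={2}∪out(16)={2,5}
  fail(6) 'caadaa': from fail(5)=15 chase 'a': 15 ⇒ 16;  out={0}∪out(16)={0,5}

Text stream:
i=0 'c': node 0→1  ** P1@[0:0]
i=1 'b': node 1→7 ·f
i=2 'd': node 7→8
i=3 'b': node 8→13 ·f  ** P3@[2:3]
i=4 'd': node 13→8 ·f
i=5 'd': node 8→9
i=6 'a': node 9→10
i=7 'a': node 10→11  ** P2@[3:7],P5@[6:7]
i=8 'b': node 11→7 ·f
i=9 'a': node 7→15 ·f
i=10 'a': node 15→16  ** P5@[9:10]
i=11 'b': node 16→7 ·f
i=12 'c': node 7→1 ·f  ** P1@[12:12]
i=13 'a': node 1→2
i=14 'a': node 2→3  ** P5@[13:14]
i=15 'd': node 3→4
i=16 'a': node 4→5
i=17 'a': node 5→6  ** P0@[12:17],P5@[16:17]
i=18 'c': node 6→1 ·f  ** P1@[18:18]
i=19 'c': node 1→14  ** P1@[19:19],P4@[18:19]
i=20 'c': node 14→14 ·f  ** P1@[20:20],P4@[19:20]
i=21 'c': node 14→14 ·f  ** P1@[21:21],P4@[20:21]
i=22 'a': node 14→2 ·f
i=23 'a': node 2→3  ** P5@[22:23]
i=24 'd': node 3→4
i=25 'a': node 4→5
i=26 'a': node 5→6  ** P0@[21:26],P5@[25:26]
i=27 'a': node 6→16 ·f  ** P5@[26:27]
i=28 'b': node 16→7 ·f
i=29 'd': node 7→8
i=30 'b': node 8→13 ·f  ** P3@[29:30]
i=31 'd': node 13→8 ·f
i=32 'b': node 8→13 ·f  ** P3@[31:32]
i=33 'd': node 13→8 ·f
i=34 'd': node 8→9
i=35 'a': node 9→10
i=36 'a': node 10→11  ** P2@[32:36],P5@[35:36]
i=37 'b': node 11→7 ·f
i=38 'd': node 7→8
i=39 'd': node 8→9
i=40 'a': node 9→10

Result: [[0,1],[3,3],[7,2],[7,5],[10,5],[12,1],[14,5],[17,0],[17,5],[18,1],[19,1],[19,4],[20,1],[20,4],[21,1],[21,4],[23,5],[26,0],[26,5],[27,5],[30,3],[32,3],[36,2],[36,5]]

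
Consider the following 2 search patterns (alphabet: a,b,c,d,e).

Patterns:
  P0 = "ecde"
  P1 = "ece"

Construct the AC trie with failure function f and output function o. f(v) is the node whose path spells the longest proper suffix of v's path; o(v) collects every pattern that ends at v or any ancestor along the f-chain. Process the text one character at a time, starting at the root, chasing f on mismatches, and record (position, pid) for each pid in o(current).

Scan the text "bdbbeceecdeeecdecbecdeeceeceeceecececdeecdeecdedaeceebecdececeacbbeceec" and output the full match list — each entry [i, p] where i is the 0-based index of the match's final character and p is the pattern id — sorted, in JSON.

Build:
Trie nodes:
  0='ε' goto e→1
  1='e' goto c→2
  2='ec' goto d→3 e→5
  3='ecd' goto e→4
  4='ecde' goto ·  [P0 ends]
  5='ece' goto ·  [P1 ends]

Failure links (BFS by depth):
  n1('e'): parent n0 fail=0; on 'e' 0 → fail=0;  out ∅∪∅=∅
  n2('ec'): parent n1 fail=0; on 'c' 0 → fail=0;  out ∅∪∅=∅
  n3('ecd'): parent n2 fail=0; on 'd' 0 → fail=0;  out ∅∪∅=∅
  n5('ece'): parent n2 fail=0; on 'e' 0 → fail=1;  out {1}∪∅={1}
  n4('ecde'): parent n3 fail=0; on 'e' 0 → fail=1;  out {0}∪∅={0}

Run:
i=0 'b': node 0→0
i=1 'd': node 0→0
i=2 'b': node 0→0
i=3 'b': node 0→0
i=4 'e': node 0→1
i=5 'c': node 1→2
i=6 'e': node 2→5  ** P1@[4:6]
i=7 'e': node 5→1 ·f
i=8 'c': node 1→2
i=9 'd': node 2→3
i=10 'e': node 3→4  ** P0@[7:10]
i=11 'e': node 4→1 ·f
i=12 'e': node 1→1 ·f
i=13 'c': node 1→2
i=14 'd': node 2→3
i=15 'e': node 3→4  ** P0@[12:15]
i=16 'c': node 4→2 ·f
i=17 'b': node 2→0 ·f
i=18 'e': node 0→1
i=19 'c': node 1→2
i=20 'd': node 2→3
i=21 'e': node 3→4  ** P0@[18:21]
i=22 'e': node 4→1 ·f
i=23 'c': node 1→2
i=24 'e': node 2→5  ** P1@[22:24]
i=25 'e': node 5→1 ·f
i=26 'c': node 1→2
i=27 'e': node 2→5  ** P1@[25:27]
i=28 'e': node 5→1 ·f
i=29 'c': node 1→2
i=30 'e': node 2→5  ** P1@[28:30]
i=31 'e': node 5→1 ·f
i=32 'c': node 1→2
i=33 'e': node 2→5  ** P1@[31:33]
i=34 'c': node 5→2 ·f
i=35 'e': node 2→5  ** P1@[33:35]
i=36 'c': node 5→2 ·f
i=37 'd': node 2→3
i=38 'e': node 3→4  ** P0@[35:38]
i=39 'e': node 4→1 ·f
i=40 'c': node 1→2
i=41 'd': node 2→3
i=42 'e': node 3→4  ** P0@[39:42]
i=43 'e': node 4→1 ·f
i=44 'c': node 1→2
i=45 'd': node 2→3
i=46 'e': node 3→4  ** P0@[43:46]
i=47 'd': node 4→0 ·f
i=48 'a': node 0→0
i=49 'e': node 0→1
i=50 'c': node 1→2
i=51 'e': node 2→5  ** P1@[49:51]
i=52 'e': node 5→1 ·f
i=53 'b': node 1→0 ·f
i=54 'e': node 0→1
i=55 'c': node 1→2
i=56 'd': node 2→3
i=57 'e': node 3→4  ** P0@[54:57]
i=58 'c': node 4→2 ·f
i=59 'e': node 2→5  ** P1@[57:59]
i=60 'c': node 5→2 ·f
i=61 'e': node 2→5  ** P1@[59:61]
i=62 'a': node 5→0 ·f
i=63 'c': node 0→0
i=64 'b': node 0→0
i=65 'b': node 0→0
i=66 'e': node 0→1
i=67 'c': node 1→2
i=68 'e': node 2→5  ** P1@[66:68]
i=69 'e': node 5→1 ·f
i=70 'c': node 1→2

All matches (sorted): [[6,1],[10,0],[15,0],[21,0],[24,1],[27,1],[30,1],[33,1],[35,1],[38,0],[42,0],[46,0],[51,1],[57,0],[59,1],[61,1],[68,1]]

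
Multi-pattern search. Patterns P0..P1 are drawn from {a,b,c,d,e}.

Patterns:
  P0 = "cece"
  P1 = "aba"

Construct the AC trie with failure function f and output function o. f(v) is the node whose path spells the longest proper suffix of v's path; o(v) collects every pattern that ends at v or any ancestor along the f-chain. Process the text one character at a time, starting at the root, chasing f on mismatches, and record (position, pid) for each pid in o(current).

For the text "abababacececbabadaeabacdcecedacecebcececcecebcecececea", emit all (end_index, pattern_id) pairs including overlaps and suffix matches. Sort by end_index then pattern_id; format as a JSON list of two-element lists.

Build automaton:
Trie (insert patterns):
  0='ε' goto a→5 c→1
  1='c' goto e→2
  2='ce' goto c→3
  3='cec' goto e→4
  4='cece' goto ·  ←P0
  5='a' goto b→6
  6='ab' goto a→7
  7='aba' goto ·  ←P1

BFS fail/out derivation:
  n1('c'): parent n0 fail=0; on 'c' 0 → fail=0;  out ∅∪∅=∅
  n5('a'): parent n0 fail=0; on 'a' 0 → fail=0;  out ∅∪∅=∅
  n2('ce'): parent n1 fail=0; on 'e' 0 → fail=0;  out ∅∪∅=∅
  n6('ab'): parent n5 fail=0; on 'b' 0 → fail=0;  out ∅∪∅=∅
  n3('cec'): parent n2 fail=0; on 'c' 0 → fail=1;  out ∅∪∅=∅
  n7('aba'): parent n6 fail=0; on 'a' 0 → fail=5;  out {1}∪∅={1}
  n4('cece'): parent n3 fail=1; on 'e' 1 → fail=2;  out {0}∪∅={0}

Text stream:
[0] read 'a'  n0⇒n5
[1] read 'b'  n5⇒n6
[2] read 'a'  n6⇒n7  → match P1@[0:2]
[3] read 'b'  n7⇒n6 (via fail)
[4] read 'a'  n6⇒n7  → match P1@[2:4]
[5] read 'b'  n7⇒n6 (via fail)
[6] read 'a'  n6⇒n7  → match P1@[4:6]
[7] read 'c'  n7⇒n1 (via fail)
[8] read 'e'  n1⇒n2
[9] read 'c'  n2⇒n3
[10] read 'e'  n3⇒n4  → match P0@[7:10]
[11] read 'c'  n4⇒n3 (via fail)
[12] read 'b'  n3⇒n0 (via fail)
[13] read 'a'  n0⇒n5
[14] read 'b'  n5⇒n6
[15] read 'a'  n6⇒n7  → match P1@[13:15]
[16] read 'd'  n7⇒n0 (via fail)
[17] read 'a'  n0⇒n5
[18] read 'e'  n5⇒n0 (via fail)
[19] read 'a'  n0⇒n5
[20] read 'b'  n5⇒n6
[21] read 'a'  n6⇒n7  → match P1@[19:21]
[22] read 'c'  n7⇒n1 (via fail)
[23] read 'd'  n1⇒n0 (via fail)
[24] read 'c'  n0⇒n1
[25] read 'e'  n1⇒n2
[26] read 'c'  n2⇒n3
[27] read 'e'  n3⇒n4  → match P0@[24:27]
[28] read 'd'  n4⇒n0 (via fail)
[29] read 'a'  n0⇒n5
[30] read 'c'  n5⇒n1 (via fail)
[31] read 'e'  n1⇒n2
[32] read 'c'  n2⇒n3
[33] read 'e'  n3⇒n4  → match P0@[30:33]
[34] read 'b'  n4⇒n0 (via fail)
[35] read 'c'  n0⇒n1
[36] read 'e'  n1⇒n2
[37] read 'c'  n2⇒n3
[38] read 'e'  n3⇒n4  → match P0@[35:38]
[39] read 'c'  n4⇒n3 (via fail)
[40] read 'c'  n3⇒n1 (via fail)
[41] read 'e'  n1⇒n2
[42] read 'c'  n2⇒n3
[43] read 'e'  n3⇒n4  → match P0@[40:43]
[44] read 'b'  n4⇒n0 (via fail)
[45] read 'c'  n0⇒n1
[46] read 'e'  n1⇒n2
[47] read 'c'  n2⇒n3
[48] read 'e'  n3⇒n4  → match P0@[45:48]
[49] read 'c'  n4⇒n3 (via fail)
[50] read 'e'  n3⇒n4  → match P0@[47:50]
[51] read 'c'  n4⇒n3 (via fail)
[52] read 'e'  n3⇒n4  → match P0@[49:52]
[53] read 'a'  n4⇒n5 (via fail)

All matches (sorted): [[2,1],[4,1],[6,1],[10,0],[15,1],[21,1],[27,0],[33,0],[38,0],[43,0],[48,0],[50,0],[52,0]]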